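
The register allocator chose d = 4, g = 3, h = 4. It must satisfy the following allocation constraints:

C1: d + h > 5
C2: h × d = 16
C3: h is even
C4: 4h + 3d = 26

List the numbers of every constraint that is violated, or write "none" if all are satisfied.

C1: d + h = 4 + 4 = 8; 8 > 5 — holds.
C2: h × d = 4 × 4 = 16 — holds.
C3: h = 4 is even — holds.
C4: 4h + 3d = 4(4) + 3(4) = 28, not 26 — fails.

The assignment fails constraint 4.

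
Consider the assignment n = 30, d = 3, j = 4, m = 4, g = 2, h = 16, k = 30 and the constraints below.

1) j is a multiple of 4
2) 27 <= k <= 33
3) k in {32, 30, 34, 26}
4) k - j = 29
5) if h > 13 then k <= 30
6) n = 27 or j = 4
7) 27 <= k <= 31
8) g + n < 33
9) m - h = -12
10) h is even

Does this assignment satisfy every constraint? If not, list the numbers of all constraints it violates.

The assignment fails constraint 4.

1) 4 / 4 = 1, so 4 divides 4 — OK.
2) k = 30 lies in [27, 33] — OK.
3) k = 30 is in {32, 30, 34, 26} — OK.
4) k - j = 30 - 4 = 26, not 29 — violated.
5) h = 16 > 13, so we need k ≤ 30; k = 30 ≤ 30 — OK.
6) n = 30 ≠ 27, but j = 4 = 4 (second disjunct) — OK.
7) k = 30 lies in [27, 31] — OK.
8) g + n = 2 + 30 = 32; 32 < 33 — OK.
9) m - h = 4 - 16 = -12 — OK.
10) h = 16 is even — OK.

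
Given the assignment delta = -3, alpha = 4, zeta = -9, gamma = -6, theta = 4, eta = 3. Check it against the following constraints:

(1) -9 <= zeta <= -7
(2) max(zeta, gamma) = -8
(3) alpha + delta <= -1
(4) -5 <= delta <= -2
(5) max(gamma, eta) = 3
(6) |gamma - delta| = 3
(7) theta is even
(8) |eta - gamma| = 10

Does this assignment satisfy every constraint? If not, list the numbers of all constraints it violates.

No — constraints 2, 3, 8 are not satisfied.

(1) zeta = -9 lies in [-9, -7]  ✓
(2) max(-9, -6) = -6, not -8  ✗
(3) alpha + delta = 4 + (-3) = 1; 1 > -1, bound -1 not met  ✗
(4) delta = -3 lies in [-5, -2]  ✓
(5) max(-6, 3) = 3  ✓
(6) |-6 - (-3)| = 3  ✓
(7) theta = 4 is even  ✓
(8) |3 - (-6)| = 9, not 10  ✗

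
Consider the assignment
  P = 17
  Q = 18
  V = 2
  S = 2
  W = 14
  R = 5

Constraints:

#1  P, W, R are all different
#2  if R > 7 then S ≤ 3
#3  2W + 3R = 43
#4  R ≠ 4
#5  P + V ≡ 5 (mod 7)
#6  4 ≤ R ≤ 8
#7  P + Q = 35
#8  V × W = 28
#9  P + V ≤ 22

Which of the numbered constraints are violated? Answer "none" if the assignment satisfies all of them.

All constraints are satisfied.

#1 values 17, 14, 5 are pairwise distinct — satisfied.
#2 R = 5, not > 7; antecedent false, conditional vacuously true — satisfied.
#3 2W + 3R = 2(14) + 3(5) = 43 — satisfied.
#4 R = 5, and 5 ≠ 4 — satisfied.
#5 P + V = 19; 19 mod 7 = 5 — satisfied.
#6 R = 5 lies in [4, 8] — satisfied.
#7 P + Q = 17 + 18 = 35 — satisfied.
#8 V × W = 2 × 14 = 28 — satisfied.
#9 P + V = 17 + 2 = 19; 19 ≤ 22 — satisfied.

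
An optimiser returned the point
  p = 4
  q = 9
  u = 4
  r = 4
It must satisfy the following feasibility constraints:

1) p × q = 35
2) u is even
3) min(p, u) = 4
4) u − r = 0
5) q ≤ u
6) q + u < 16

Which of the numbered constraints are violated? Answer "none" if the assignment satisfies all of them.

1) p × q = 4 × 9 = 36, not 35  ✘
2) u = 4 is even  ✔
3) min(4, 4) = 4  ✔
4) u − r = 4 − 4 = 0  ✔
5) q = 9, u = 4; 9 > 4 (want ≤)  ✘
6) q + u = 9 + 4 = 13; 13 < 16  ✔

Violated: 1 and 5.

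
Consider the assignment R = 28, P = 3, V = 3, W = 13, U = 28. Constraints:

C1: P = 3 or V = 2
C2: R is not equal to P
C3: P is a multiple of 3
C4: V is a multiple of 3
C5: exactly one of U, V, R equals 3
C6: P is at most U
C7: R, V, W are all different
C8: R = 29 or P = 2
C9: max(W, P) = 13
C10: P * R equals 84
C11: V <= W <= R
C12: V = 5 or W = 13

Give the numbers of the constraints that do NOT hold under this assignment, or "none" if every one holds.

C1: P = 3 = 3 (first disjunct)  yes
C2: R = 28, P = 3; distinct  yes
C3: 3 / 3 = 1, so 3 divides 3  yes
C4: 3 / 3 = 1, so 3 divides 3  yes
C5: U=28, V=3, R=28; 1 of them equals 3  yes
C6: P = 3, U = 28; 3 ≤ 28  yes
C7: values 28, 3, 13 are pairwise distinct  yes
C8: R = 28 ≠ 29 and P = 3 ≠ 2; both disjuncts false  no
C9: max(13, 3) = 13  yes
C10: P * R = 3 * 28 = 84  yes
C11: values 3 <= 13 <= 28  yes
C12: V = 3 ≠ 5, but W = 13 = 13 (second disjunct)  yes

Constraint 8 is violated.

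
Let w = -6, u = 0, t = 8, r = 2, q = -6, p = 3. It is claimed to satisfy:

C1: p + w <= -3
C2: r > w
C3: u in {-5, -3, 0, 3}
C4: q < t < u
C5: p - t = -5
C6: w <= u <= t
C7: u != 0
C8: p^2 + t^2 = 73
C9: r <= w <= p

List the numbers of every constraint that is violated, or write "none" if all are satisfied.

Violated: 4, 7, and 9.

C1: p + w = 3 + (-6) = -3; -3 ≤ -3  OK
C2: r = 2, w = -6; 2 > -6  OK
C3: u = 0 is in {-5, -3, 0, 3}  OK
C4: values -6, 8, 0; t = 8 is not < u = 0  FAIL
C5: p - t = 3 - 8 = -5  OK
C6: values -6 <= 0 <= 8  OK
C7: u = 0, but 0 is required to differ  FAIL
C8: p^2 + t^2 = 3^2 + 8^2 = 9 + 64 = 73  OK
C9: values 2, -6, 3; r = 2 is not <= w = -6  FAIL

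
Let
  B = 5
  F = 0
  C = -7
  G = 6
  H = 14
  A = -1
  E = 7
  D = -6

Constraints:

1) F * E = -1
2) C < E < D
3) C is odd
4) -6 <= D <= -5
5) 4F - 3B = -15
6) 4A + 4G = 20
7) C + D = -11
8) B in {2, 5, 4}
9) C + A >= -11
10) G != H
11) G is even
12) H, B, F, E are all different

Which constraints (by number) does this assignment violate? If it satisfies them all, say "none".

1) F * E = 0 * 7 = 0, not -1 — does not hold.
2) values -7, 7, -6; E = 7 is not < D = -6 — does not hold.
3) C = -7 is odd — holds.
4) D = -6 lies in [-6, -5] — holds.
5) 4F - 3B = 4(0) - 3(5) = -15 — holds.
6) 4A + 4G = 4(-1) + 4(6) = 20 — holds.
7) C + D = -7 + (-6) = -13, not -11 — does not hold.
8) B = 5 is in {2, 5, 4} — holds.
9) C + A = -7 + (-1) = -8; -8 ≥ -11 — holds.
10) G = 6, H = 14; distinct — holds.
11) G = 6 is even — holds.
12) values 14, 5, 0, 7 are pairwise distinct — holds.

Violated: 1, 2, 7.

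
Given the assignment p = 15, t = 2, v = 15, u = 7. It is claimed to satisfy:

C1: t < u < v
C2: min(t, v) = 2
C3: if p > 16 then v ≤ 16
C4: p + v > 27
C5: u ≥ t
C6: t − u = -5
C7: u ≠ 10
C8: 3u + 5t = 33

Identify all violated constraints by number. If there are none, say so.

Violated: 8.

C1: values 2 < 7 < 15 — holds.
C2: min(2, 15) = 2 — holds.
C3: p = 15, not > 16; antecedent false, conditional vacuously true — holds.
C4: p + v = 15 + 15 = 30; 30 > 27 — holds.
C5: u = 7, t = 2; 7 ≥ 2 — holds.
C6: t − u = 2 − 7 = -5 — holds.
C7: u = 7, and 7 ≠ 10 — holds.
C8: 3u + 5t = 3(7) + 5(2) = 31, not 33 — fails.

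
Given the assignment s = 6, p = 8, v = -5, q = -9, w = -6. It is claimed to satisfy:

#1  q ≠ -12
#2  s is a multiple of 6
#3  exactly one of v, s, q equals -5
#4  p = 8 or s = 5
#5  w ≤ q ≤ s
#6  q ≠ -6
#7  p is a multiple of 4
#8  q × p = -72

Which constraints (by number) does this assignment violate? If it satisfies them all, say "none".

No — constraint 5 is not satisfied.

#1 q = -9, and -9 ≠ -12  yes
#2 6 / 6 = 1, so 6 divides 6  yes
#3 v=-5, s=6, q=-9; 1 of them equals -5  yes
#4 p = 8 = 8 (first disjunct)  yes
#5 values -6, -9, 6; w = -6 is not ≤ q = -9  no
#6 q = -9, and -9 ≠ -6  yes
#7 8 / 4 = 2, so 4 divides 8  yes
#8 q × p = -9 × 8 = -72  yes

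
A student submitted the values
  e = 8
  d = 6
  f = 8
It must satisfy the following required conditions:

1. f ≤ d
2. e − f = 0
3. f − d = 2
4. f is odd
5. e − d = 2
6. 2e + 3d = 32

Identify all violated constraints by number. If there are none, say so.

Constraints 1, 4, and 6 are violated.

1. f = 8, d = 6; 8 > 6 (want ≤) — violated.
2. e − f = 8 − 8 = 0 — OK.
3. f − d = 8 − 6 = 2 — OK.
4. f = 8 is even — violated.
5. e − d = 8 − 6 = 2 — OK.
6. 2e + 3d = 2(8) + 3(6) = 34, not 32 — violated.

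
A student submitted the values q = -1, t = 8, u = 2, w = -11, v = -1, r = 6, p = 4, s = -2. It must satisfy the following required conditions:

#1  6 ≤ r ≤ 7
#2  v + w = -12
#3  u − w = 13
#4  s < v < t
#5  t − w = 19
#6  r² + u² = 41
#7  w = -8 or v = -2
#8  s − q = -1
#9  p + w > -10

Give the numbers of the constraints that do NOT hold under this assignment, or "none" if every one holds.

#1 r = 6 lies in [6, 7]  ✔
#2 v + w = -1 + (-11) = -12  ✔
#3 u − w = 2 − (-11) = 13  ✔
#4 values -2 < -1 < 8  ✔
#5 t − w = 8 − (-11) = 19  ✔
#6 r² + u² = 6² + 2² = 36 + 4 = 40, not 41  ✘
#7 w = -11 ≠ -8 and v = -1 ≠ -2; both disjuncts false  ✘
#8 s − q = -2 − (-1) = -1  ✔
#9 p + w = 4 + (-11) = -7; -7 > -10  ✔

No — constraints 6 and 7 are not satisfied.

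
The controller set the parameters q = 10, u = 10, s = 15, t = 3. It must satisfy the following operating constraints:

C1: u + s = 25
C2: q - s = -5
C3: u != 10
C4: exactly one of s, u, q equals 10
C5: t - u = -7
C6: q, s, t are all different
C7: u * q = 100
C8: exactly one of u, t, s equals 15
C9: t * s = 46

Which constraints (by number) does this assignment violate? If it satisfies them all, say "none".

No — constraints 3, 4, 9 are not satisfied.

C1: u + s = 10 + 15 = 25  true
C2: q - s = 10 - 15 = -5  true
C3: u = 10, but 10 is required to differ  false
C4: s=15, u=10, q=10; 2 of them equal 10, not exactly one  false
C5: t - u = 3 - 10 = -7  true
C6: values 10, 15, 3 are pairwise distinct  true
C7: u * q = 10 * 10 = 100  true
C8: u=10, t=3, s=15; 1 of them equals 15  true
C9: t * s = 3 * 15 = 45, not 46  false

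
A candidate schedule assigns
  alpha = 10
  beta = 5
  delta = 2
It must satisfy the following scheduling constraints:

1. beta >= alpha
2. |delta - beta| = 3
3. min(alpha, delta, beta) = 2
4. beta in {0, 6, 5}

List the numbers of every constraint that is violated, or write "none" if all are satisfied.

1. beta = 5, alpha = 10; 5 < 10 (want ≥) — violated.
2. |2 - 5| = 3 — satisfied.
3. min(10, 2, 5) = 2 — satisfied.
4. beta = 5 is in {0, 6, 5} — satisfied.

The assignment fails constraint 1.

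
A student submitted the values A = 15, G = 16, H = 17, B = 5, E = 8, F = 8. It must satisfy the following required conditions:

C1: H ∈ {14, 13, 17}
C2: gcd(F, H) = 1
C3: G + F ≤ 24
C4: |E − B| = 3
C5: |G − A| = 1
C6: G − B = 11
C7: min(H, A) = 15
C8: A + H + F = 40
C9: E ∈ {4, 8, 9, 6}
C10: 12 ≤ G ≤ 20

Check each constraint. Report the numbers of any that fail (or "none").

All constraints are satisfied.

C1: H = 17 is in {14, 13, 17} — holds.
C2: gcd(8, 17) = 1 — holds.
C3: G + F = 16 + 8 = 24; 24 ≤ 24 — holds.
C4: |8 − 5| = 3 — holds.
C5: |16 − 15| = 1 — holds.
C6: G − B = 16 − 5 = 11 — holds.
C7: min(17, 15) = 15 — holds.
C8: A + H + F = 15 + 17 + 8 = 40 — holds.
C9: E = 8 is in {4, 8, 9, 6} — holds.
C10: G = 16 lies in [12, 20] — holds.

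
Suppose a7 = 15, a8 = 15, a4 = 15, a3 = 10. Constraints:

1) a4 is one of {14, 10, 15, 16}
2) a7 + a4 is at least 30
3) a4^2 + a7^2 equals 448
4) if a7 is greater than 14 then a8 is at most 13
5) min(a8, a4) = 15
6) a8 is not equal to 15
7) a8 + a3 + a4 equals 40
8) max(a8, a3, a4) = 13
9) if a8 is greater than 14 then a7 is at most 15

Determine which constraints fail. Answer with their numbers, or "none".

Constraints 3, 4, 6, and 8 are violated.

1) a4 = 15 is in {14, 10, 15, 16} — OK.
2) a7 + a4 = 15 + 15 = 30; 30 ≥ 30 — OK.
3) a4^2 + a7^2 = 15^2 + 15^2 = 225 + 225 = 450, not 448 — violated.
4) a7 = 15 > 14, so we need a8 ≤ 13; but a8 = 15 > 13 — violated.
5) min(15, 15) = 15 — OK.
6) a8 = 15, but 15 is required to differ — violated.
7) a8 + a3 + a4 = 15 + 10 + 15 = 40 — OK.
8) max(15, 10, 15) = 15, not 13 — violated.
9) a8 = 15 > 14, so we need a7 ≤ 15; a7 = 15 ≤ 15 — OK.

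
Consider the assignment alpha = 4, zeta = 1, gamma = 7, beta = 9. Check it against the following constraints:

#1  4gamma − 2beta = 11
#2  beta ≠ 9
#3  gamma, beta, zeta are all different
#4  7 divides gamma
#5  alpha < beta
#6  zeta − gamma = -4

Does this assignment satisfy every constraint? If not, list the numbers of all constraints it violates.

#1 4gamma − 2beta = 4(7) − 2(9) = 10, not 11 — violated.
#2 beta = 9, but 9 is required to differ — violated.
#3 values 7, 9, 1 are pairwise distinct — satisfied.
#4 7 / 7 = 1, so 7 divides 7 — satisfied.
#5 alpha = 4, beta = 9; 4 < 9 — satisfied.
#6 zeta − gamma = 1 − 7 = -6, not -4 — violated.

Constraints 1, 2, 6 are violated.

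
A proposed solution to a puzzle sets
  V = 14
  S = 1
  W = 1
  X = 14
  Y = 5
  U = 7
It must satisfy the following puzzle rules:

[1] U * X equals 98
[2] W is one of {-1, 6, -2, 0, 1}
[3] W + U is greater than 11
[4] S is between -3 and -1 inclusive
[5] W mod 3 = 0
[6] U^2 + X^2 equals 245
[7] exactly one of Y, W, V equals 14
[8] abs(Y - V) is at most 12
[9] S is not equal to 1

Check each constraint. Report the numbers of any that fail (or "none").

Violated: 3, 4, 5, and 9.

[1] U * X = 7 * 14 = 98  holds
[2] W = 1 is in {-1, 6, -2, 0, 1}  holds
[3] W + U = 1 + 7 = 8; 8 ≤ 11, bound 11 not met  fails
[4] S = 1 is outside [-3, -1]  fails
[5] 1 mod 3 = 1, not 0  fails
[6] U^2 + X^2 = 7^2 + 14^2 = 49 + 196 = 245  holds
[7] Y=5, W=1, V=14; 1 of them equals 14  holds
[8] abs(5 - 14) = 9; 9 ≤ 12  holds
[9] S = 1, but 1 is required to differ  fails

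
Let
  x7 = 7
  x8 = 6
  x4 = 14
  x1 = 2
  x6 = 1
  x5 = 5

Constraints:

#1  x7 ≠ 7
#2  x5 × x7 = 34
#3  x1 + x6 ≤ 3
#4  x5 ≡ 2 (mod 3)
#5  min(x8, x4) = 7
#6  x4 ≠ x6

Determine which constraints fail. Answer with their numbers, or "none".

#1 x7 = 7, but 7 is required to differ — violated.
#2 x5 × x7 = 5 × 7 = 35, not 34 — violated.
#3 x1 + x6 = 2 + 1 = 3; 3 ≤ 3 — satisfied.
#4 5 mod 3 = 2 — satisfied.
#5 min(6, 14) = 6, not 7 — violated.
#6 x4 = 14, x6 = 1; distinct — satisfied.

No — constraints 1, 2, 5 are not satisfied.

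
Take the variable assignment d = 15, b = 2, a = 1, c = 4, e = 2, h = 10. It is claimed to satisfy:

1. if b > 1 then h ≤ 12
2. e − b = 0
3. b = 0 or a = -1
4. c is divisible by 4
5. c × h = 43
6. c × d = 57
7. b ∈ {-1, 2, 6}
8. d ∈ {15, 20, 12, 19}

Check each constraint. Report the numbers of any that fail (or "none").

The assignment fails constraints 3, 5, and 6.

1. b = 2 > 1, so we need h ≤ 12; h = 10 ≤ 12 — satisfied.
2. e − b = 2 − 2 = 0 — satisfied.
3. b = 2 ≠ 0 and a = 1 ≠ -1; both disjuncts false — violated.
4. 4 / 4 = 1, so 4 divides 4 — satisfied.
5. c × h = 4 × 10 = 40, not 43 — violated.
6. c × d = 4 × 15 = 60, not 57 — violated.
7. b = 2 is in {-1, 2, 6} — satisfied.
8. d = 15 is in {15, 20, 12, 19} — satisfied.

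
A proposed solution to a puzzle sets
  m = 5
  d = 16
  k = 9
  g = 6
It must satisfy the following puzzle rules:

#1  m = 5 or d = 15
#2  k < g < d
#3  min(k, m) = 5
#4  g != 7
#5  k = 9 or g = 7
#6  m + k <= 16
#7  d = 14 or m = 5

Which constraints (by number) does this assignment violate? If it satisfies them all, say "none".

Constraint 2 does not hold.

#1 m = 5 = 5 (first disjunct) — satisfied.
#2 values 9, 6, 16; k = 9 is not < g = 6 — violated.
#3 min(9, 5) = 5 — satisfied.
#4 g = 6, and 6 ≠ 7 — satisfied.
#5 k = 9 = 9 (first disjunct) — satisfied.
#6 m + k = 5 + 9 = 14; 14 ≤ 16 — satisfied.
#7 d = 16 ≠ 14, but m = 5 = 5 (second disjunct) — satisfied.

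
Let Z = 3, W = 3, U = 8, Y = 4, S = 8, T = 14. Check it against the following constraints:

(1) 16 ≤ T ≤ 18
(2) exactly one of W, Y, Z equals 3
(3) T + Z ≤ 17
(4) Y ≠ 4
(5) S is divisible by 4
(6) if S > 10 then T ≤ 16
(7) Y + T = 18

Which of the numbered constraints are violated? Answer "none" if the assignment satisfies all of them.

No — constraints 1, 2, 4 are not satisfied.

(1) T = 14 is outside [16, 18]  false
(2) W=3, Y=4, Z=3; 2 of them equal 3, not exactly one  false
(3) T + Z = 14 + 3 = 17; 17 ≤ 17  true
(4) Y = 4, but 4 is required to differ  false
(5) 8 / 4 = 2, so 4 divides 8  true
(6) S = 8, not > 10; antecedent false, conditional vacuously true  true
(7) Y + T = 4 + 14 = 18  true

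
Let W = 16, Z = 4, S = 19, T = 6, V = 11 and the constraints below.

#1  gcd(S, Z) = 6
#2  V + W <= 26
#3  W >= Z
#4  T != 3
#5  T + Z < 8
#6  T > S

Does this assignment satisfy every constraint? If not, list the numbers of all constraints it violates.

#1 gcd(19, 4) = 1, not 6 — fails.
#2 V + W = 11 + 16 = 27; 27 > 26, bound 26 not met — fails.
#3 W = 16, Z = 4; 16 ≥ 4 — holds.
#4 T = 6, and 6 ≠ 3 — holds.
#5 T + Z = 6 + 4 = 10; 10 ≥ 8, bound 8 not met — fails.
#6 T = 6, S = 19; 6 ≤ 19 (want >) — fails.

Constraints 1, 2, 5, and 6 do not hold.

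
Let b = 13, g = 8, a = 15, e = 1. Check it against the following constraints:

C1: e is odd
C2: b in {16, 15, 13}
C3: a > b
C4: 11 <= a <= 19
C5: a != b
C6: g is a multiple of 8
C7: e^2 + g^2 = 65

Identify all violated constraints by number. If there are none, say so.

No violations.

C1: e = 1 is odd  OK
C2: b = 13 is in {16, 15, 13}  OK
C3: a = 15, b = 13; 15 > 13  OK
C4: a = 15 lies in [11, 19]  OK
C5: a = 15, b = 13; distinct  OK
C6: 8 / 8 = 1, so 8 divides 8  OK
C7: e^2 + g^2 = 1^2 + 8^2 = 1 + 64 = 65  OK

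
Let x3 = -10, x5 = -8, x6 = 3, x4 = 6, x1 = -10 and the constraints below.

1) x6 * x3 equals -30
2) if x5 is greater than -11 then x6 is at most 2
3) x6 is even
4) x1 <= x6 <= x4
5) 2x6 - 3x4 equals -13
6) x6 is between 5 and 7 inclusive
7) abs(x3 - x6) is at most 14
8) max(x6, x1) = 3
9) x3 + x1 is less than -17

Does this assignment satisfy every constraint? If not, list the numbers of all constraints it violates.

No — constraints 2, 3, 5, and 6 are not satisfied.

1) x6 * x3 = 3 * (-10) = -30 — holds.
2) x5 = -8 > -11, so we need x6 ≤ 2; but x6 = 3 > 2 — does not hold.
3) x6 = 3 is odd — does not hold.
4) values -10 <= 3 <= 6 — holds.
5) 2x6 - 3x4 = 2(3) - 3(6) = -12, not -13 — does not hold.
6) x6 = 3 is outside [5, 7] — does not hold.
7) abs(-10 - 3) = 13; 13 ≤ 14 — holds.
8) max(3, -10) = 3 — holds.
9) x3 + x1 = -10 + (-10) = -20; -20 < -17 — holds.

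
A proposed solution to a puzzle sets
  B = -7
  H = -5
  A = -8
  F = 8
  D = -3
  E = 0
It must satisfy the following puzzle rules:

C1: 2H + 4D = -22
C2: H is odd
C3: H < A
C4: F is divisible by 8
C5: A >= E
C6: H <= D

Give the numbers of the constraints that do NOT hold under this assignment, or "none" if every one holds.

C1: 2H + 4D = 2(-5) + 4(-3) = -22 — satisfied.
C2: H = -5 is odd — satisfied.
C3: H = -5, A = -8; -5 ≥ -8 (want <) — violated.
C4: 8 / 8 = 1, so 8 divides 8 — satisfied.
C5: A = -8, E = 0; -8 < 0 (want ≥) — violated.
C6: H = -5, D = -3; -5 ≤ -3 — satisfied.

No — constraints 3 and 5 are not satisfied.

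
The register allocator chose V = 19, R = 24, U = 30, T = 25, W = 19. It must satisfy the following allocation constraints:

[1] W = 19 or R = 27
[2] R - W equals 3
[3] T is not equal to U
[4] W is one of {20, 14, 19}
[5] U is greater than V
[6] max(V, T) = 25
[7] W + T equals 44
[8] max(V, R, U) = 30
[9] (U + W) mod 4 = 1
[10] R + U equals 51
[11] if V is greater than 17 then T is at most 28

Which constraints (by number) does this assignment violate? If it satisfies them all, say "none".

[1] W = 19 = 19 (first disjunct)  OK
[2] R - W = 24 - 19 = 5, not 3  FAIL
[3] T = 25, U = 30; distinct  OK
[4] W = 19 is in {20, 14, 19}  OK
[5] U = 30, V = 19; 30 > 19  OK
[6] max(19, 25) = 25  OK
[7] W + T = 19 + 25 = 44  OK
[8] max(19, 24, 30) = 30  OK
[9] U + W = 49; 49 mod 4 = 1  OK
[10] R + U = 24 + 30 = 54, not 51  FAIL
[11] V = 19 > 17, so we need T ≤ 28; T = 25 ≤ 28  OK

Violated: 2 and 10.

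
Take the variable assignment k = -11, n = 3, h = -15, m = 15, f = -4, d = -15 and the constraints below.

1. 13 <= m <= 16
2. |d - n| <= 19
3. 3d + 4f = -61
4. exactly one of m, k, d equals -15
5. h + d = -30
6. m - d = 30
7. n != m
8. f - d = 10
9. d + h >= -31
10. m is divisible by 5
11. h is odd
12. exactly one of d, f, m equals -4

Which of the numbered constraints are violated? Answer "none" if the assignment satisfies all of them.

1. m = 15 lies in [13, 16] — OK.
2. |-15 - 3| = 18; 18 ≤ 19 — OK.
3. 3d + 4f = 3(-15) + 4(-4) = -61 — OK.
4. m=15, k=-11, d=-15; 1 of them equals -15 — OK.
5. h + d = -15 + (-15) = -30 — OK.
6. m - d = 15 - (-15) = 30 — OK.
7. n = 3, m = 15; distinct — OK.
8. f - d = -4 - (-15) = 11, not 10 — violated.
9. d + h = -15 + (-15) = -30; -30 ≥ -31 — OK.
10. 15 / 5 = 3, so 5 divides 15 — OK.
11. h = -15 is odd — OK.
12. d=-15, f=-4, m=15; 1 of them equals -4 — OK.

Constraint 8 is violated.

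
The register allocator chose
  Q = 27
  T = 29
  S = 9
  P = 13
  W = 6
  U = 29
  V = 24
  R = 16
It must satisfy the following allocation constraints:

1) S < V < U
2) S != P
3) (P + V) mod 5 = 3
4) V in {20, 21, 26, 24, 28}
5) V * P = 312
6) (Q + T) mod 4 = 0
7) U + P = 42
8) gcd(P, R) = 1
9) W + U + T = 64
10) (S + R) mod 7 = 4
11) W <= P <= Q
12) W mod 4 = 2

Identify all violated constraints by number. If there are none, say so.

Constraint 3 is violated.

1) values 9 < 24 < 29  true
2) S = 9, P = 13; distinct  true
3) P + V = 37; 37 mod 5 = 2, not 3  false
4) V = 24 is in {20, 21, 26, 24, 28}  true
5) V * P = 24 * 13 = 312  true
6) Q + T = 56; 56 mod 4 = 0  true
7) U + P = 29 + 13 = 42  true
8) gcd(13, 16) = 1  true
9) W + U + T = 6 + 29 + 29 = 64  true
10) S + R = 25; 25 mod 7 = 4  true
11) values 6 <= 13 <= 27  true
12) 6 mod 4 = 2  true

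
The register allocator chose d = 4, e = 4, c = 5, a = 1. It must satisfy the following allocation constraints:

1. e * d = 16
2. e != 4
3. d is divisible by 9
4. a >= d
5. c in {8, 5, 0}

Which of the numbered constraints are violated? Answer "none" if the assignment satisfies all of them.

1. e * d = 4 * 4 = 16  yes
2. e = 4, but 4 is required to differ  no
3. 4 = 9*0 + 4, so 9 does not divide 4  no
4. a = 1, d = 4; 1 < 4 (want ≥)  no
5. c = 5 is in {8, 5, 0}  yes

The assignment fails constraints 2, 3, 4.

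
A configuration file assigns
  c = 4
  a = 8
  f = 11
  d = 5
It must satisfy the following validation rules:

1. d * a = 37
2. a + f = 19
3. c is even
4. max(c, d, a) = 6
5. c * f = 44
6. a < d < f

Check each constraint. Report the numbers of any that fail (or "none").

1. d * a = 5 * 8 = 40, not 37  ✘
2. a + f = 8 + 11 = 19  ✔
3. c = 4 is even  ✔
4. max(4, 5, 8) = 8, not 6  ✘
5. c * f = 4 * 11 = 44  ✔
6. values 8, 5, 11; a = 8 is not < d = 5  ✘

Constraints 1, 4, and 6 are violated.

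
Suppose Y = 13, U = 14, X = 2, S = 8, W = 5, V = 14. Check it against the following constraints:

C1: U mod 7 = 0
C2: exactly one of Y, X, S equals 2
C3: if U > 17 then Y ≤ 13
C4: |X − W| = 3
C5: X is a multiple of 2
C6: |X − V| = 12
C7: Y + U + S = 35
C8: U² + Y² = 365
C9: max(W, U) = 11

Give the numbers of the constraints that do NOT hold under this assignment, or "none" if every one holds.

No — constraint 9 is not satisfied.

C1: 14 mod 7 = 0 — holds.
C2: Y=13, X=2, S=8; 1 of them equals 2 — holds.
C3: U = 14, not > 17; antecedent false, conditional vacuously true — holds.
C4: |2 − 5| = 3 — holds.
C5: 2 / 2 = 1, so 2 divides 2 — holds.
C6: |2 − 14| = 12 — holds.
C7: Y + U + S = 13 + 14 + 8 = 35 — holds.
C8: U² + Y² = 14² + 13² = 196 + 169 = 365 — holds.
C9: max(5, 14) = 14, not 11 — fails.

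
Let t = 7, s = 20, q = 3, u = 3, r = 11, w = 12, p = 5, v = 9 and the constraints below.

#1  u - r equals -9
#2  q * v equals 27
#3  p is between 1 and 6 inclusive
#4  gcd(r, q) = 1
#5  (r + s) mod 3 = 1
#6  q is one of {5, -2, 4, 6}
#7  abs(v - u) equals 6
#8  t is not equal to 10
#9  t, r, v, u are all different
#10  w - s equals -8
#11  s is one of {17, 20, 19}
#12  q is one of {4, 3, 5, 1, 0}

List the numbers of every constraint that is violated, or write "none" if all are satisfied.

#1 u - r = 3 - 11 = -8, not -9 — does not hold.
#2 q * v = 3 * 9 = 27 — holds.
#3 p = 5 lies in [1, 6] — holds.
#4 gcd(11, 3) = 1 — holds.
#5 r + s = 31; 31 mod 3 = 1 — holds.
#6 q = 3 is not in {5, -2, 4, 6} — does not hold.
#7 abs(9 - 3) = 6 — holds.
#8 t = 7, and 7 ≠ 10 — holds.
#9 values 7, 11, 9, 3 are pairwise distinct — holds.
#10 w - s = 12 - 20 = -8 — holds.
#11 s = 20 is in {17, 20, 19} — holds.
#12 q = 3 is in {4, 3, 5, 1, 0} — holds.

The assignment fails constraints 1, 6.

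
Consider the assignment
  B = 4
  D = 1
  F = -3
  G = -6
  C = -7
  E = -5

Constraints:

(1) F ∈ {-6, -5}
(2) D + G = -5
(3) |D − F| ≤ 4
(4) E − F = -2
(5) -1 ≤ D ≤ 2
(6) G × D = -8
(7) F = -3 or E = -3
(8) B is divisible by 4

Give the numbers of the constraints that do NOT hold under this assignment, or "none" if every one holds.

(1) F = -3 is not in {-6, -5}  no
(2) D + G = 1 + (-6) = -5  yes
(3) |1 − (-3)| = 4; 4 ≤ 4  yes
(4) E − F = -5 − (-3) = -2  yes
(5) D = 1 lies in [-1, 2]  yes
(6) G × D = -6 × 1 = -6, not -8  no
(7) F = -3 = -3 (first disjunct)  yes
(8) 4 / 4 = 1, so 4 divides 4  yes

Violated: 1 and 6.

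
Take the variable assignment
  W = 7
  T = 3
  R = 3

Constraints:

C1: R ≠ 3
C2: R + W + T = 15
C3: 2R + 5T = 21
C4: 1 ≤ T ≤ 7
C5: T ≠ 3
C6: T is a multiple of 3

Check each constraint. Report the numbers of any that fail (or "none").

Constraints 1, 2, 5 are violated.

C1: R = 3, but 3 is required to differ  ✘
C2: R + W + T = 3 + 7 + 3 = 13, not 15  ✘
C3: 2R + 5T = 2(3) + 5(3) = 21  ✔
C4: T = 3 lies in [1, 7]  ✔
C5: T = 3, but 3 is required to differ  ✘
C6: 3 / 3 = 1, so 3 divides 3  ✔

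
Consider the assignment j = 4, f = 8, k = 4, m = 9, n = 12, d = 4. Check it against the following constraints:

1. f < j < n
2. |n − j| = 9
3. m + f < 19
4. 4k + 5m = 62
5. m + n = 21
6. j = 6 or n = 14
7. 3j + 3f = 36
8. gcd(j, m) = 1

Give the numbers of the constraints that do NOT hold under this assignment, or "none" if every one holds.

1. values 8, 4, 12; f = 8 is not < j = 4  ✘
2. |12 − 4| = 8, not 9  ✘
3. m + f = 9 + 8 = 17; 17 < 19  ✔
4. 4k + 5m = 4(4) + 5(9) = 61, not 62  ✘
5. m + n = 9 + 12 = 21  ✔
6. j = 4 ≠ 6 and n = 12 ≠ 14; both disjuncts false  ✘
7. 3j + 3f = 3(4) + 3(8) = 36  ✔
8. gcd(4, 9) = 1  ✔

The assignment fails constraints 1, 2, 4, 6.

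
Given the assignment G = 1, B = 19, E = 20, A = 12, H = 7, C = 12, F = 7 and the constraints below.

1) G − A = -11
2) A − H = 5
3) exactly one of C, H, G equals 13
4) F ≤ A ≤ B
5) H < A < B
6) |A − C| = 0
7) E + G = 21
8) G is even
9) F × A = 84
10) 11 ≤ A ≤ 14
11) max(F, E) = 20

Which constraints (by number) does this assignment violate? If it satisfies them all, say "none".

1) G − A = 1 − 12 = -11 — holds.
2) A − H = 12 − 7 = 5 — holds.
3) C=12, H=7, G=1; 0 of them equal 13, not exactly one — fails.
4) values 7 ≤ 12 ≤ 19 — holds.
5) values 7 < 12 < 19 — holds.
6) |12 − 12| = 0 — holds.
7) E + G = 20 + 1 = 21 — holds.
8) G = 1 is odd — fails.
9) F × A = 7 × 12 = 84 — holds.
10) A = 12 lies in [11, 14] — holds.
11) max(7, 20) = 20 — holds.

Constraints 3, 8 do not hold.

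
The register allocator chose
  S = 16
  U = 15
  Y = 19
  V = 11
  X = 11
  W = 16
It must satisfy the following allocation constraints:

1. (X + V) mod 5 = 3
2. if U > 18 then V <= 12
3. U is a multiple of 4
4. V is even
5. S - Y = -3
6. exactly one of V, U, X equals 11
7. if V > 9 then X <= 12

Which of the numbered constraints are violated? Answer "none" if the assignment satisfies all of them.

1. X + V = 22; 22 mod 5 = 2, not 3 — fails.
2. U = 15, not > 18; antecedent false, conditional vacuously true — holds.
3. 15 = 4*3 + 3, so 4 does not divide 15 — fails.
4. V = 11 is odd — fails.
5. S - Y = 16 - 19 = -3 — holds.
6. V=11, U=15, X=11; 2 of them equal 11, not exactly one — fails.
7. V = 11 > 9, so we need X ≤ 12; X = 11 ≤ 12 — holds.

Violated: 1, 3, 4, and 6.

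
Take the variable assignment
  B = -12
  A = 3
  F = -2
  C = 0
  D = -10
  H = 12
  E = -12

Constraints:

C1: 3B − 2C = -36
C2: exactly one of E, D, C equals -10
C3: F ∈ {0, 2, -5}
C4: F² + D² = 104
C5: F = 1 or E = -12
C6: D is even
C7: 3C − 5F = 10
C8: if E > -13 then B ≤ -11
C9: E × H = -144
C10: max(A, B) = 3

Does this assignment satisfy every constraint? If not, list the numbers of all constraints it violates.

Constraint 3 is violated.

C1: 3B − 2C = 3(-12) − 2(0) = -36 — holds.
C2: E=-12, D=-10, C=0; 1 of them equals -10 — holds.
C3: F = -2 is not in {0, 2, -5} — does not hold.
C4: F² + D² = (-2)² + (-10)² = 4 + 100 = 104 — holds.
C5: F = -2 ≠ 1, but E = -12 = -12 (second disjunct) — holds.
C6: D = -10 is even — holds.
C7: 3C − 5F = 3(0) − 5(-2) = 10 — holds.
C8: E = -12 > -13, so we need B ≤ -11; B = -12 ≤ -11 — holds.
C9: E × H = -12 × 12 = -144 — holds.
C10: max(3, -12) = 3 — holds.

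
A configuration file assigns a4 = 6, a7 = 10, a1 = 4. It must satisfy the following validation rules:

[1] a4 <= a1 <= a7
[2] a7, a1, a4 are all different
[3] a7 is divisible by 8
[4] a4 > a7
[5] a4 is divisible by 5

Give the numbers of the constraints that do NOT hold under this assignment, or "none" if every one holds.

The assignment fails constraints 1, 3, 4, 5.

[1] values 6, 4, 10; a4 = 6 is not <= a1 = 4  no
[2] values 10, 4, 6 are pairwise distinct  yes
[3] 10 = 8*1 + 2, so 8 does not divide 10  no
[4] a4 = 6, a7 = 10; 6 ≤ 10 (want >)  no
[5] 6 = 5*1 + 1, so 5 does not divide 6  no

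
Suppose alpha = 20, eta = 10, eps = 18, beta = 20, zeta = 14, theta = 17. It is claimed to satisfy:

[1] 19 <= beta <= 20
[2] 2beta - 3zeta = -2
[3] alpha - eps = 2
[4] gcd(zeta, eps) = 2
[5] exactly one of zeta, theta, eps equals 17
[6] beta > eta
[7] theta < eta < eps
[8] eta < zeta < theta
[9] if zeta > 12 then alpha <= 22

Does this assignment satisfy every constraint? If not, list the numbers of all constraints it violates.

The assignment fails constraint 7.

[1] beta = 20 lies in [19, 20]  true
[2] 2beta - 3zeta = 2(20) - 3(14) = -2  true
[3] alpha - eps = 20 - 18 = 2  true
[4] gcd(14, 18) = 2  true
[5] zeta=14, theta=17, eps=18; 1 of them equals 17  true
[6] beta = 20, eta = 10; 20 > 10  true
[7] values 17, 10, 18; theta = 17 is not < eta = 10  false
[8] values 10 < 14 < 17  true
[9] zeta = 14 > 12, so we need alpha ≤ 22; alpha = 20 ≤ 22  true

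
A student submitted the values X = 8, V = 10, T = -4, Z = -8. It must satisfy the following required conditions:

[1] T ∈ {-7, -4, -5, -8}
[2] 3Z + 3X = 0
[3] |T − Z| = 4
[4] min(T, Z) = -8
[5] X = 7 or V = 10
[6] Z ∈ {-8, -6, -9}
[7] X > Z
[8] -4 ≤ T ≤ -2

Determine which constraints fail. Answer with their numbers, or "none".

The assignment satisfies every constraint.

[1] T = -4 is in {-7, -4, -5, -8} — holds.
[2] 3Z + 3X = 3(-8) + 3(8) = 0 — holds.
[3] |-4 − (-8)| = 4 — holds.
[4] min(-4, -8) = -8 — holds.
[5] X = 8 ≠ 7, but V = 10 = 10 (second disjunct) — holds.
[6] Z = -8 is in {-8, -6, -9} — holds.
[7] X = 8, Z = -8; 8 > -8 — holds.
[8] T = -4 lies in [-4, -2] — holds.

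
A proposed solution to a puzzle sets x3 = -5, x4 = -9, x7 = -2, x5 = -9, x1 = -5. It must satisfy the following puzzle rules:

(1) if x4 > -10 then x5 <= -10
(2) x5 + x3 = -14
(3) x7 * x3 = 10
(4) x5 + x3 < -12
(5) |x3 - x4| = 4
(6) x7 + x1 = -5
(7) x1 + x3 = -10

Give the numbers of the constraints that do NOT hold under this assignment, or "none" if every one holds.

No — constraints 1 and 6 are not satisfied.

(1) x4 = -9 > -10, so we need x5 ≤ -10; but x5 = -9 > -10 — does not hold.
(2) x5 + x3 = -9 + (-5) = -14 — holds.
(3) x7 * x3 = -2 * (-5) = 10 — holds.
(4) x5 + x3 = -9 + (-5) = -14; -14 < -12 — holds.
(5) |-5 - (-9)| = 4 — holds.
(6) x7 + x1 = -2 + (-5) = -7, not -5 — does not hold.
(7) x1 + x3 = -5 + (-5) = -10 — holds.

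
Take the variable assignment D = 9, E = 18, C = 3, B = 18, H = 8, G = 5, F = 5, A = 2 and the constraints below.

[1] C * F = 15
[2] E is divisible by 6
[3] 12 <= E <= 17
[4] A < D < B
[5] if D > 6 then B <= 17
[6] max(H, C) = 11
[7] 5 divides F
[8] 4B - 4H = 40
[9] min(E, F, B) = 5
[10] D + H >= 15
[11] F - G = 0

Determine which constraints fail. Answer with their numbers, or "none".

Constraints 3, 5, 6 do not hold.

[1] C * F = 3 * 5 = 15 — holds.
[2] 18 / 6 = 3, so 6 divides 18 — holds.
[3] E = 18 is outside [12, 17] — does not hold.
[4] values 2 < 9 < 18 — holds.
[5] D = 9 > 6, so we need B ≤ 17; but B = 18 > 17 — does not hold.
[6] max(8, 3) = 8, not 11 — does not hold.
[7] 5 / 5 = 1, so 5 divides 5 — holds.
[8] 4B - 4H = 4(18) - 4(8) = 40 — holds.
[9] min(18, 5, 18) = 5 — holds.
[10] D + H = 9 + 8 = 17; 17 ≥ 15 — holds.
[11] F - G = 5 - 5 = 0 — holds.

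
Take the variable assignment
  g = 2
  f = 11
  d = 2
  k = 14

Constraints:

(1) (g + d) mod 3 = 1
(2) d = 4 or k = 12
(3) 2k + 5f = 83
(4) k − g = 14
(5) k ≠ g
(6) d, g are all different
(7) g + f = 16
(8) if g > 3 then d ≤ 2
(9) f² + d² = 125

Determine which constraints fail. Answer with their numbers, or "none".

Constraints 2, 4, 6, 7 are violated.

(1) g + d = 4; 4 mod 3 = 1  true
(2) d = 2 ≠ 4 and k = 14 ≠ 12; both disjuncts false  false
(3) 2k + 5f = 2(14) + 5(11) = 83  true
(4) k − g = 14 − 2 = 12, not 14  false
(5) k = 14, g = 2; distinct  true
(6) d = g = 2, not all different  false
(7) g + f = 2 + 11 = 13, not 16  false
(8) g = 2, not > 3; antecedent false, conditional vacuously true  true
(9) f² + d² = 11² + 2² = 121 + 4 = 125  true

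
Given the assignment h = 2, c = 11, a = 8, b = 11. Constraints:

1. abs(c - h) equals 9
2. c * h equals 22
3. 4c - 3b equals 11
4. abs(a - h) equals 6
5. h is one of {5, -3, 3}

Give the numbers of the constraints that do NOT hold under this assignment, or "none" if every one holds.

1. abs(11 - 2) = 9 — satisfied.
2. c * h = 11 * 2 = 22 — satisfied.
3. 4c - 3b = 4(11) - 3(11) = 11 — satisfied.
4. abs(8 - 2) = 6 — satisfied.
5. h = 2 is not in {5, -3, 3} — violated.

Constraint 5 is violated.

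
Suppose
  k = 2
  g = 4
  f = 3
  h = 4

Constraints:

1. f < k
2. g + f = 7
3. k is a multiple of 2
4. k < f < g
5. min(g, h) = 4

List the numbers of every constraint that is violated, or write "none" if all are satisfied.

No — constraint 1 is not satisfied.

1. f = 3, k = 2; 3 ≥ 2 (want <) — violated.
2. g + f = 4 + 3 = 7 — OK.
3. 2 / 2 = 1, so 2 divides 2 — OK.
4. values 2 < 3 < 4 — OK.
5. min(4, 4) = 4 — OK.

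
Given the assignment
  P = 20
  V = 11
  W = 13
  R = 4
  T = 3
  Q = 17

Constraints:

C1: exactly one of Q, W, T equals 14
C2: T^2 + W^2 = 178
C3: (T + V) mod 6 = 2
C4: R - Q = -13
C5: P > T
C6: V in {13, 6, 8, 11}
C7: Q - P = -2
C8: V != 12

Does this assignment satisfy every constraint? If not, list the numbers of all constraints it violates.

C1: Q=17, W=13, T=3; 0 of them equal 14, not exactly one — fails.
C2: T^2 + W^2 = 3^2 + 13^2 = 9 + 169 = 178 — holds.
C3: T + V = 14; 14 mod 6 = 2 — holds.
C4: R - Q = 4 - 17 = -13 — holds.
C5: P = 20, T = 3; 20 > 3 — holds.
C6: V = 11 is in {13, 6, 8, 11} — holds.
C7: Q - P = 17 - 20 = -3, not -2 — fails.
C8: V = 11, and 11 ≠ 12 — holds.

Constraints 1, 7 do not hold.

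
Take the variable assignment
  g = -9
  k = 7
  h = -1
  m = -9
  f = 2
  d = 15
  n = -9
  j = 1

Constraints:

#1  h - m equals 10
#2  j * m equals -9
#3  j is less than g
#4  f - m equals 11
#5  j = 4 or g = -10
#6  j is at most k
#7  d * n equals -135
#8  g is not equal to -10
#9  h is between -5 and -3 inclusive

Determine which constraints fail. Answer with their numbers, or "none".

#1 h - m = -1 - (-9) = 8, not 10 — fails.
#2 j * m = 1 * (-9) = -9 — holds.
#3 j = 1, g = -9; 1 ≥ -9 (want <) — fails.
#4 f - m = 2 - (-9) = 11 — holds.
#5 j = 1 ≠ 4 and g = -9 ≠ -10; both disjuncts false — fails.
#6 j = 1, k = 7; 1 ≤ 7 — holds.
#7 d * n = 15 * (-9) = -135 — holds.
#8 g = -9, and -9 ≠ -10 — holds.
#9 h = -1 is outside [-5, -3] — fails.

Constraints 1, 3, 5, and 9 are violated.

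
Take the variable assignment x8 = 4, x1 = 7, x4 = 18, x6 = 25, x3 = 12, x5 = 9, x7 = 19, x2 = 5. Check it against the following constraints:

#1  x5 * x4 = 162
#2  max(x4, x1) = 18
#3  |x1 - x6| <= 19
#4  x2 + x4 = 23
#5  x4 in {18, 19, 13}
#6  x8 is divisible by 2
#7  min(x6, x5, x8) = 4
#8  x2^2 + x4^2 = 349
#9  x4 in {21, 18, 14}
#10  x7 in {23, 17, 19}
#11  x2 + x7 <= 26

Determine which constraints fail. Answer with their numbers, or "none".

#1 x5 * x4 = 9 * 18 = 162 — satisfied.
#2 max(18, 7) = 18 — satisfied.
#3 |7 - 25| = 18; 18 ≤ 19 — satisfied.
#4 x2 + x4 = 5 + 18 = 23 — satisfied.
#5 x4 = 18 is in {18, 19, 13} — satisfied.
#6 4 / 2 = 2, so 2 divides 4 — satisfied.
#7 min(25, 9, 4) = 4 — satisfied.
#8 x2^2 + x4^2 = 5^2 + 18^2 = 25 + 324 = 349 — satisfied.
#9 x4 = 18 is in {21, 18, 14} — satisfied.
#10 x7 = 19 is in {23, 17, 19} — satisfied.
#11 x2 + x7 = 5 + 19 = 24; 24 ≤ 26 — satisfied.

None — every constraint holds.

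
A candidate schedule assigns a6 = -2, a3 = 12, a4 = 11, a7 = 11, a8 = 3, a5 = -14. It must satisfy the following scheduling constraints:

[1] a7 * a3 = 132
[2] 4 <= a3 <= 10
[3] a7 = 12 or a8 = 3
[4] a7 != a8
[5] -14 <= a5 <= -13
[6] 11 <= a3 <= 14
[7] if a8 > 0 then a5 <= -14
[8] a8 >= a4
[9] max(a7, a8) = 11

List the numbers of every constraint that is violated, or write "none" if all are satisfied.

[1] a7 * a3 = 11 * 12 = 132  yes
[2] a3 = 12 is outside [4, 10]  no
[3] a7 = 11 ≠ 12, but a8 = 3 = 3 (second disjunct)  yes
[4] a7 = 11, a8 = 3; distinct  yes
[5] a5 = -14 lies in [-14, -13]  yes
[6] a3 = 12 lies in [11, 14]  yes
[7] a8 = 3 > 0, so we need a5 ≤ -14; a5 = -14 ≤ -14  yes
[8] a8 = 3, a4 = 11; 3 < 11 (want ≥)  no
[9] max(11, 3) = 11  yes

No — constraints 2 and 8 are not satisfied.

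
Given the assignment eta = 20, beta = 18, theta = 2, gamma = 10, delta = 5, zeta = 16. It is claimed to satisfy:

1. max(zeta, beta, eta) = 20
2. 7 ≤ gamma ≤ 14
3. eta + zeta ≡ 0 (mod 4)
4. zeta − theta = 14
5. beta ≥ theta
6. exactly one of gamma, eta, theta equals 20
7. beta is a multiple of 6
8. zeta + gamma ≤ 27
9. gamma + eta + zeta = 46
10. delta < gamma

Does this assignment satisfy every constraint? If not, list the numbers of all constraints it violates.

None — every constraint holds.

1. max(16, 18, 20) = 20 — holds.
2. gamma = 10 lies in [7, 14] — holds.
3. eta + zeta = 36; 36 mod 4 = 0 — holds.
4. zeta − theta = 16 − 2 = 14 — holds.
5. beta = 18, theta = 2; 18 ≥ 2 — holds.
6. gamma=10, eta=20, theta=2; 1 of them equals 20 — holds.
7. 18 / 6 = 3, so 6 divides 18 — holds.
8. zeta + gamma = 16 + 10 = 26; 26 ≤ 27 — holds.
9. gamma + eta + zeta = 10 + 20 + 16 = 46 — holds.
10. delta = 5, gamma = 10; 5 < 10 — holds.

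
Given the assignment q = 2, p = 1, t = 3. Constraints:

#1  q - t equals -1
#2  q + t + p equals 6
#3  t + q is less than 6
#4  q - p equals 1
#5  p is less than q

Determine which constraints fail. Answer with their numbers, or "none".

No violations.

#1 q - t = 2 - 3 = -1  ✔
#2 q + t + p = 2 + 3 + 1 = 6  ✔
#3 t + q = 3 + 2 = 5; 5 < 6  ✔
#4 q - p = 2 - 1 = 1  ✔
#5 p = 1, q = 2; 1 < 2  ✔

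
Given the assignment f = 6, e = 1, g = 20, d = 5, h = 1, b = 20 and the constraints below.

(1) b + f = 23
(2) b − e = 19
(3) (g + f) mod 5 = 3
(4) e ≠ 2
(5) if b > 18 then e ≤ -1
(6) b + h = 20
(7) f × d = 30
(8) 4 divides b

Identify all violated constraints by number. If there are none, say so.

Violated: 1, 3, 5, and 6.

(1) b + f = 20 + 6 = 26, not 23 — fails.
(2) b − e = 20 − 1 = 19 — holds.
(3) g + f = 26; 26 mod 5 = 1, not 3 — fails.
(4) e = 1, and 1 ≠ 2 — holds.
(5) b = 20 > 18, so we need e ≤ -1; but e = 1 > -1 — fails.
(6) b + h = 20 + 1 = 21, not 20 — fails.
(7) f × d = 6 × 5 = 30 — holds.
(8) 20 / 4 = 5, so 4 divides 20 — holds.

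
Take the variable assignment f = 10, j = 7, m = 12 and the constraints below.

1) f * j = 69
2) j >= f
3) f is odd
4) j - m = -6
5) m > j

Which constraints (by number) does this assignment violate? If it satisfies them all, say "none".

1) f * j = 10 * 7 = 70, not 69  ✗
2) j = 7, f = 10; 7 < 10 (want ≥)  ✗
3) f = 10 is even  ✗
4) j - m = 7 - 12 = -5, not -6  ✗
5) m = 12, j = 7; 12 > 7  ✓

The assignment fails constraints 1, 2, 3, and 4.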